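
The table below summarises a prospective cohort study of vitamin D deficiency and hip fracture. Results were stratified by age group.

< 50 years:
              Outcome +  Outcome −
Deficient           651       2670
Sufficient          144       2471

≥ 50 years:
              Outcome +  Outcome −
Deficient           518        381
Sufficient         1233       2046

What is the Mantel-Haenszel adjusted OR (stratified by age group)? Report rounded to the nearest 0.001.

2.961

OR_MH = Σ(aᵢdᵢ/nᵢ) / Σ(bᵢcᵢ/nᵢ), where nᵢ is the stratum total.
Stratum 1 (< 50 years): n = 5936; a·d/n = 651·2471/5936 = 270.9941; b·c/n = 2670·144/5936 = 64.7709
Stratum 2 (≥ 50 years): n = 4178; a·d/n = 518·2046/4178 = 253.6687; b·c/n = 381·1233/4178 = 112.4397
OR_MH = (270.9941 + 253.6687) / (64.7709 + 112.4397) = 524.6628 / 177.2106 = 2.96067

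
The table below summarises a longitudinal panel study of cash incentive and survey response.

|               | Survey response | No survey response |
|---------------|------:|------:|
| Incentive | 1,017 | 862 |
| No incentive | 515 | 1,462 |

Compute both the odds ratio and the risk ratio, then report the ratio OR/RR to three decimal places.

Cells: a = 1017, b = 862, c = 515, d = 1462.
OR = (1017·1462)/(862·515) = 1486854/443930 = 3.34930
Risk in exposed = 1017/1879 = 0.54125; risk in unexposed = 515/1977 = 0.26050; RR = 2.07775
OR/RR = 3.34930 / 2.07775 = 1.61198
The outcome is not rare, so the OR lies further from 1 than the RR.

1.612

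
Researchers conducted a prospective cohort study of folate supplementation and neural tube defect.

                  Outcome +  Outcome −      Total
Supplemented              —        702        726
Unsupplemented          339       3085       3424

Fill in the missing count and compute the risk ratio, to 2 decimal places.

0.33

The missing cell is in the exposed row: 726 − 702 = 24.
So a = 24, b = 702, c = 339, d = 3085.
RR = [a/(a+b)] / [c/(c+d)] = (24/726) / (339/3424) = 0.03306/0.09901 = 0.33389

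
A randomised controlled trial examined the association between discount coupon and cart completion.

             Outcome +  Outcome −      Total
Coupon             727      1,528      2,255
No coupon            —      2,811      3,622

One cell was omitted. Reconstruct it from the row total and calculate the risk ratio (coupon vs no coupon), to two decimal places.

1.44

The missing cell is in the unexposed row: 3622 − 2811 = 811.
So a = 727, b = 1528, c = 811, d = 2811.
RR = [a/(a+b)] / [c/(c+d)] = (727/2255) / (811/3622) = 0.32239/0.22391 = 1.43984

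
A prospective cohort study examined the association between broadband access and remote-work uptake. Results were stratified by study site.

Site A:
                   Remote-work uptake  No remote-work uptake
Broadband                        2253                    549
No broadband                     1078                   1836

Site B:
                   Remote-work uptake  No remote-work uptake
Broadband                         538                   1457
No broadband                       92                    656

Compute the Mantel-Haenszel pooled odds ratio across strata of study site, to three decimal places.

OR_MH = Σ(aᵢdᵢ/nᵢ) / Σ(bᵢcᵢ/nᵢ), where nᵢ is the stratum total.
Stratum 1 (Site A): n = 5716; a·d/n = 2253·1836/5716 = 723.6718; b·c/n = 549·1078/5716 = 103.5378
Stratum 2 (Site B): n = 2743; a·d/n = 538·656/2743 = 128.6650; b·c/n = 1457·92/2743 = 48.8677
OR_MH = (723.6718 + 128.6650) / (103.5378 + 48.8677) = 852.3368 / 152.4055 = 5.59256

5.593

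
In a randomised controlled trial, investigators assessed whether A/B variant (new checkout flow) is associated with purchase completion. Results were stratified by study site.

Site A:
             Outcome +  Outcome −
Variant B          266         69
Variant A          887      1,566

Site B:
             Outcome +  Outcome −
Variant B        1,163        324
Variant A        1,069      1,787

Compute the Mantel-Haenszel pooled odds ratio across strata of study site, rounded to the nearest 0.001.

OR_MH = Σ(aᵢdᵢ/nᵢ) / Σ(bᵢcᵢ/nᵢ), where nᵢ is the stratum total.
Stratum 1 (Site A): n = 2788; a·d/n = 266·1566/2788 = 149.4103; b·c/n = 69·887/2788 = 21.9523
Stratum 2 (Site B): n = 4343; a·d/n = 1163·1787/4343 = 478.5358; b·c/n = 324·1069/4343 = 79.7504
OR_MH = (149.4103 + 478.5358) / (21.9523 + 79.7504) = 627.9461 / 101.7027 = 6.17433

6.174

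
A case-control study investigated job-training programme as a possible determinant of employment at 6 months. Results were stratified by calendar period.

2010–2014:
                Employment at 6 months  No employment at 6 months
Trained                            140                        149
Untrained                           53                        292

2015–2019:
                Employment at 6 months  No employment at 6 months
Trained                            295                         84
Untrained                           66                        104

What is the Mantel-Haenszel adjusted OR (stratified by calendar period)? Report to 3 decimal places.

OR_MH = Σ(aᵢdᵢ/nᵢ) / Σ(bᵢcᵢ/nᵢ), where nᵢ is the stratum total.
Stratum 1 (2010–2014): n = 634; a·d/n = 140·292/634 = 64.4795; b·c/n = 149·53/634 = 12.4558
Stratum 2 (2015–2019): n = 549; a·d/n = 295·104/549 = 55.8834; b·c/n = 84·66/549 = 10.0984
OR_MH = (64.4795 + 55.8834) / (12.4558 + 10.0984) = 120.3629 / 22.5542 = 5.33661

5.337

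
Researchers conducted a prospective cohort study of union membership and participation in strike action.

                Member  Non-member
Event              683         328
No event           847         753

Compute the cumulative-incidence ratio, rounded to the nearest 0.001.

1.471

Reading the table with exposure as columns: a = 683 (Member, case), b = 847 (Member, non-case), c = 328 (Non-member, case), d = 753.
Risk in exposed = 683/1530 = 0.44641; risk in unexposed = 328/1081 = 0.30342.
RR = 0.44641 / 0.30342 = 1.47123
The risk among the exposed is 1.47 times that among the unexposed.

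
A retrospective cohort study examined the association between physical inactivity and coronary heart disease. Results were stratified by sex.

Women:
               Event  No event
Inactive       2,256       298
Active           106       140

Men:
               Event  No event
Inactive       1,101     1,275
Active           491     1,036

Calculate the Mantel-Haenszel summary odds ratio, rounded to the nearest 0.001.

2.359

OR_MH = Σ(aᵢdᵢ/nᵢ) / Σ(bᵢcᵢ/nᵢ), where nᵢ is the stratum total.
Stratum 1 (Women): n = 2800; a·d/n = 2256·140/2800 = 112.8000; b·c/n = 298·106/2800 = 11.2814
Stratum 2 (Men): n = 3903; a·d/n = 1101·1036/3903 = 292.2460; b·c/n = 1275·491/3903 = 160.3958
OR_MH = (112.8000 + 292.2460) / (11.2814 + 160.3958) = 405.0460 / 171.6773 = 2.35935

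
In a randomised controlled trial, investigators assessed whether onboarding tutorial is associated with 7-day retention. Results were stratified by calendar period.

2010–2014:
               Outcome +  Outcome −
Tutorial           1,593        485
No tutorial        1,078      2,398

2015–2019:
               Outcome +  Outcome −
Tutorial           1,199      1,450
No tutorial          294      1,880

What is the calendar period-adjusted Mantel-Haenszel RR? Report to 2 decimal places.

2.72

RR_MH = Σ(aᵢ·n₀ᵢ/nᵢ) / Σ(cᵢ·n₁ᵢ/nᵢ), with n₁ᵢ = aᵢ+bᵢ (exposed), n₀ᵢ = cᵢ+dᵢ (unexposed), nᵢ = n₁ᵢ+n₀ᵢ.
Stratum 1 (2010–2014): n₁ = 2078, n₀ = 3476, n = 5554; a·n₀/n = 1593·3476/5554 = 996.9874; c·n₁/n = 1078·2078/5554 = 403.3281
Stratum 2 (2015–2019): n₁ = 2649, n₀ = 2174, n = 4823; a·n₀/n = 1199·2174/4823 = 540.4574; c·n₁/n = 294·2649/4823 = 161.4775
RR_MH = (996.9874 + 540.4574) / (403.3281 + 161.4775) = 1537.4448 / 564.8056 = 2.72208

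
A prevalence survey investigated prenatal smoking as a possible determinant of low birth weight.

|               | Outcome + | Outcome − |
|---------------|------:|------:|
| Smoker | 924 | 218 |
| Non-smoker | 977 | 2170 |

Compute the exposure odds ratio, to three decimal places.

9.414

Cells: a = 924, b = 218, c = 977, d = 2170.
OR = (a·d)/(b·c) = (924 × 2170) / (218 × 977) = 2005080 / 212986 = 9.41414
The odds of low birth weight are about 9.41 times as high in the smoker group.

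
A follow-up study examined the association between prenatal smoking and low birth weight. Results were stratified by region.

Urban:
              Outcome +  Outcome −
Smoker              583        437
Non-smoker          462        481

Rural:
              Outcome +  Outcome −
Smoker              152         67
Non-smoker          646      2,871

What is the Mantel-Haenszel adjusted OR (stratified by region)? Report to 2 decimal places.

OR_MH = Σ(aᵢdᵢ/nᵢ) / Σ(bᵢcᵢ/nᵢ), where nᵢ is the stratum total.
Stratum 1 (Urban): n = 1963; a·d/n = 583·481/1963 = 142.8543; b·c/n = 437·462/1963 = 102.8497
Stratum 2 (Rural): n = 3736; a·d/n = 152·2871/3736 = 116.8073; b·c/n = 67·646/3736 = 11.5851
OR_MH = (142.8543 + 116.8073) / (102.8497 + 11.5851) = 259.6616 / 114.4348 = 2.26908

2.27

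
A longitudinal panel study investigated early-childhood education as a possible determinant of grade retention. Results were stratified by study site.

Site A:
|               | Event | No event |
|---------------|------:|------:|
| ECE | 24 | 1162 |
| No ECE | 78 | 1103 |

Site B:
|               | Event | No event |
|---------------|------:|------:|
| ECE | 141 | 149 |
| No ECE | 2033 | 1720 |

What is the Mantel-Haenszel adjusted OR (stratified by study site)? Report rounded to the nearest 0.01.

0.63

OR_MH = Σ(aᵢdᵢ/nᵢ) / Σ(bᵢcᵢ/nᵢ), where nᵢ is the stratum total.
Stratum 1 (Site A): n = 2367; a·d/n = 24·1103/2367 = 11.1838; b·c/n = 1162·78/2367 = 38.2915
Stratum 2 (Site B): n = 4043; a·d/n = 141·1720/4043 = 59.9852; b·c/n = 149·2033/4043 = 74.9238
OR_MH = (11.1838 + 59.9852) / (38.2915 + 74.9238) = 71.1689 / 113.2153 = 0.62862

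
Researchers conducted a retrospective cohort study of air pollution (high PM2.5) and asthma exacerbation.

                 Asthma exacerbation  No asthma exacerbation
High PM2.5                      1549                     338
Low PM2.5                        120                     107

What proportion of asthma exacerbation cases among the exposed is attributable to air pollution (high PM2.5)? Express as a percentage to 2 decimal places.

35.60

Cells: a = 1549, b = 338, c = 120, d = 107.
Risk in exposed = 1549/1887 = 0.82088; risk in unexposed = 120/227 = 0.52863.
RR = 0.82088/0.52863 = 1.55283
AR% = (RR − 1)/RR × 100 = (1.55283 − 1)/1.55283 × 100 = 35.6015%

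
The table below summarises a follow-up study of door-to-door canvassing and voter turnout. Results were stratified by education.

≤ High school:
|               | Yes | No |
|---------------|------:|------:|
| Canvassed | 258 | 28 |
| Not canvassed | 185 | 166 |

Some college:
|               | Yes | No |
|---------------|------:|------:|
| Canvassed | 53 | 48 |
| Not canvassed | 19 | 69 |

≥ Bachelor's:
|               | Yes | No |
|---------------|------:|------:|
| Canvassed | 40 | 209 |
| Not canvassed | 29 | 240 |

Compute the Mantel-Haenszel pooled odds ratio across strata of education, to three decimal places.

OR_MH = Σ(aᵢdᵢ/nᵢ) / Σ(bᵢcᵢ/nᵢ), where nᵢ is the stratum total.
Stratum 1 (≤ High school): n = 637; a·d/n = 258·166/637 = 67.2339; b·c/n = 28·185/637 = 8.1319
Stratum 2 (Some college): n = 189; a·d/n = 53·69/189 = 19.3492; b·c/n = 48·19/189 = 4.8254
Stratum 3 (≥ Bachelor's): n = 518; a·d/n = 40·240/518 = 18.5328; b·c/n = 209·29/518 = 11.7008
OR_MH = (67.2339 + 19.3492 + 18.5328) / (8.1319 + 4.8254 + 11.7008) = 105.1159 / 24.6580 = 4.26295

4.263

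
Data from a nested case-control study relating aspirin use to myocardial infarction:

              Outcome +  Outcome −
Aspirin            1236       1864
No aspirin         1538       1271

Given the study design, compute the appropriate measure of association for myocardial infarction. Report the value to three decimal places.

0.548

Cells: a = 1236, b = 1864, c = 1538, d = 1271.
This is a nested case-control study: participants were sampled on outcome status, so risks in the source population cannot be estimated directly — relative risk is not valid here. The odds ratio is the appropriate measure.
OR = (a·d)/(b·c) = (1236 × 1271) / (1864 × 1538) = 1570956 / 2866832 = 0.54798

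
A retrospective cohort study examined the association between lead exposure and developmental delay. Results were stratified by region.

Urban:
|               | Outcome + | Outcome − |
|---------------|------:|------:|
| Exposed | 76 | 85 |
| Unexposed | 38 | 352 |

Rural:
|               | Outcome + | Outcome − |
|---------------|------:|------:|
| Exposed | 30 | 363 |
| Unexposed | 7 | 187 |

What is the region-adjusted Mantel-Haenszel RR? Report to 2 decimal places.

4.03

RR_MH = Σ(aᵢ·n₀ᵢ/nᵢ) / Σ(cᵢ·n₁ᵢ/nᵢ), with n₁ᵢ = aᵢ+bᵢ (exposed), n₀ᵢ = cᵢ+dᵢ (unexposed), nᵢ = n₁ᵢ+n₀ᵢ.
Stratum 1 (Urban): n₁ = 161, n₀ = 390, n = 551; a·n₀/n = 76·390/551 = 53.7931; c·n₁/n = 38·161/551 = 11.1034
Stratum 2 (Rural): n₁ = 393, n₀ = 194, n = 587; a·n₀/n = 30·194/587 = 9.9148; c·n₁/n = 7·393/587 = 4.6865
RR_MH = (53.7931 + 9.9148) / (11.1034 + 4.6865) = 63.7079 / 15.7900 = 4.03470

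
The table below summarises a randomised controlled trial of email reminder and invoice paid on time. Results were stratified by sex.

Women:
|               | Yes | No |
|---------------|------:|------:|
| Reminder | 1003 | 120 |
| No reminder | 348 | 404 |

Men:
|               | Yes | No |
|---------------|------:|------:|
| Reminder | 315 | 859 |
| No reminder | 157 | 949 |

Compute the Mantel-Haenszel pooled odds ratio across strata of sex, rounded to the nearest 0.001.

4.264

OR_MH = Σ(aᵢdᵢ/nᵢ) / Σ(bᵢcᵢ/nᵢ), where nᵢ is the stratum total.
Stratum 1 (Women): n = 1875; a·d/n = 1003·404/1875 = 216.1131; b·c/n = 120·348/1875 = 22.2720
Stratum 2 (Men): n = 2280; a·d/n = 315·949/2280 = 131.1118; b·c/n = 859·157/2280 = 59.1504
OR_MH = (216.1131 + 131.1118) / (22.2720 + 59.1504) = 347.2249 / 81.4224 = 4.26449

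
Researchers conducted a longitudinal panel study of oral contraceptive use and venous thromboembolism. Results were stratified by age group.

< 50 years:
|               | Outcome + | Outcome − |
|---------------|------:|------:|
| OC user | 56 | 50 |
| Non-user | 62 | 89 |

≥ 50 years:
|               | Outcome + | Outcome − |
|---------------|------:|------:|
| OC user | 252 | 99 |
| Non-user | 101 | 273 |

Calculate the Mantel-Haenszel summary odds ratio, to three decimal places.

4.420

OR_MH = Σ(aᵢdᵢ/nᵢ) / Σ(bᵢcᵢ/nᵢ), where nᵢ is the stratum total.
Stratum 1 (< 50 years): n = 257; a·d/n = 56·89/257 = 19.3930; b·c/n = 50·62/257 = 12.0623
Stratum 2 (≥ 50 years): n = 725; a·d/n = 252·273/725 = 94.8910; b·c/n = 99·101/725 = 13.7917
OR_MH = (19.3930 + 94.8910) / (12.0623 + 13.7917) = 114.2840 / 25.8540 = 4.42036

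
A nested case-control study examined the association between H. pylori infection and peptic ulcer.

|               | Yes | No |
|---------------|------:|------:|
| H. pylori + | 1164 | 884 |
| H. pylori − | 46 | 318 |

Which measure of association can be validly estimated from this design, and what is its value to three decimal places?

9.103

Cells: a = 1164, b = 884, c = 46, d = 318.
This is a nested case-control study: participants were sampled on outcome status, so risks in the source population cannot be estimated directly — relative risk is not valid here. The odds ratio is the appropriate measure.
OR = (a·d)/(b·c) = (1164 × 318) / (884 × 46) = 370152 / 40664 = 9.10270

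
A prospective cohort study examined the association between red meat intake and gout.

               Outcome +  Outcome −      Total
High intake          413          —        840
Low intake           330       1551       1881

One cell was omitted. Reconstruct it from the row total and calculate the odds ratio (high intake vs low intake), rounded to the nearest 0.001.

The missing cell is in the exposed row: 840 − 413 = 427.
So a = 413, b = 427, c = 330, d = 1551.
OR = (a·d)/(b·c) = (413 × 1551) / (427 × 330) = 640563 / 140910 = 4.54590

4.546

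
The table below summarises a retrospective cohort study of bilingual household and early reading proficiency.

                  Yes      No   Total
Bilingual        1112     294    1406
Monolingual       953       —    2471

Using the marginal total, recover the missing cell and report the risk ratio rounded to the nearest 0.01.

2.05

The missing cell is in the unexposed row: 2471 − 953 = 1518.
So a = 1112, b = 294, c = 953, d = 1518.
RR = [a/(a+b)] / [c/(c+d)] = (1112/1406) / (953/2471) = 0.79090/0.38567 = 2.05069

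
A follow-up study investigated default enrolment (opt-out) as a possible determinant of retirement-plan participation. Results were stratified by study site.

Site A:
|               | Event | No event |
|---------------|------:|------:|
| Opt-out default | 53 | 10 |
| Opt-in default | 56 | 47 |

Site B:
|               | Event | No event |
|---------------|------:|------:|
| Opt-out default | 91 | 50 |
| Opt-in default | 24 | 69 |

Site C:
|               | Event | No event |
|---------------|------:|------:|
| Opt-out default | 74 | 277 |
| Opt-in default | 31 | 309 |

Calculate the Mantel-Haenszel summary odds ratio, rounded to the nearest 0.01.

3.58

OR_MH = Σ(aᵢdᵢ/nᵢ) / Σ(bᵢcᵢ/nᵢ), where nᵢ is the stratum total.
Stratum 1 (Site A): n = 166; a·d/n = 53·47/166 = 15.0060; b·c/n = 10·56/166 = 3.3735
Stratum 2 (Site B): n = 234; a·d/n = 91·69/234 = 26.8333; b·c/n = 50·24/234 = 5.1282
Stratum 3 (Site C): n = 691; a·d/n = 74·309/691 = 33.0912; b·c/n = 277·31/691 = 12.4269
OR_MH = (15.0060 + 26.8333 + 33.0912) / (3.3735 + 5.1282 + 12.4269) = 74.9305 / 20.9286 = 3.58029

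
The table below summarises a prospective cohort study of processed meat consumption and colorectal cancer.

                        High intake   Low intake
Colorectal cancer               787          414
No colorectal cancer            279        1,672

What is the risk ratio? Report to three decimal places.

Reading the table with exposure as columns: a = 787 (High intake, case), b = 279 (High intake, non-case), c = 414 (Low intake, case), d = 1672.
Risk in exposed = 787/1066 = 0.73827; risk in unexposed = 414/2086 = 0.19847.
RR = 0.73827 / 0.19847 = 3.71990
The risk among the exposed is 3.72 times that among the unexposed.

3.720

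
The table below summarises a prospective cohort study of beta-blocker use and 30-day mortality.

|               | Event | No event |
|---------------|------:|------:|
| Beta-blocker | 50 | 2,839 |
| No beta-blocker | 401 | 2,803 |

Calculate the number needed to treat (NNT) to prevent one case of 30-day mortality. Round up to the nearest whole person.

Risk in treated group = 50/2889 = 0.01731; risk in control = 401/3204 = 0.12516.
Absolute risk reduction = 0.12516 − 0.01731 = 0.10785
NNT = 1 / ARR = 1 / 0.10785 = 9.272 → round up → 10

10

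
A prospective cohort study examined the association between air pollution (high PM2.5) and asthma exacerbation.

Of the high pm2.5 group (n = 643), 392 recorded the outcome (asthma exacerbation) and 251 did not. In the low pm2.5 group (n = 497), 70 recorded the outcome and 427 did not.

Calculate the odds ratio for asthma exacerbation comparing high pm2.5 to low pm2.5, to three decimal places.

9.527

From the description: a = 392, b = 251, c = 70, d = 427.
OR = (a·d)/(b·c) = (392 × 427) / (251 × 70) = 167384 / 17570 = 9.52669
The odds of asthma exacerbation are about 9.53 times as high in the high pm2.5 group.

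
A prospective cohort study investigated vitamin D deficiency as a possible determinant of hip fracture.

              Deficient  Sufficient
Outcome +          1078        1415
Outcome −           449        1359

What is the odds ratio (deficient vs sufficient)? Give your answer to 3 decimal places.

2.306

Reading the table with exposure as columns: a = 1078 (Deficient, case), b = 449 (Deficient, non-case), c = 1415 (Sufficient, case), d = 1359.
OR = (a·d)/(b·c) = (1078 × 1359) / (449 × 1415) = 1465002 / 635335 = 2.30587
The odds of hip fracture are about 2.31 times as high in the deficient group.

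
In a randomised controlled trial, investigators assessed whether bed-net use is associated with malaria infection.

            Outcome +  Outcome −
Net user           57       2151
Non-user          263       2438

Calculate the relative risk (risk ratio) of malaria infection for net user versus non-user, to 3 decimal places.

Cells: a = 57, b = 2151, c = 263, d = 2438.
Risk in exposed = 57/2208 = 0.02582; risk in unexposed = 263/2701 = 0.09737.
RR = 0.02582 / 0.09737 = 0.26512
The risk is 73% lower among the exposed than among the unexposed.

0.265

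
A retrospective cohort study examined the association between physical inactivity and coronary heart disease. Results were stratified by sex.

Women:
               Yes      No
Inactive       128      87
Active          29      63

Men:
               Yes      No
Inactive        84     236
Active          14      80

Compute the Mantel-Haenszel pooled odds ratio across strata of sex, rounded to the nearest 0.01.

2.62

OR_MH = Σ(aᵢdᵢ/nᵢ) / Σ(bᵢcᵢ/nᵢ), where nᵢ is the stratum total.
Stratum 1 (Women): n = 307; a·d/n = 128·63/307 = 26.2671; b·c/n = 87·29/307 = 8.2182
Stratum 2 (Men): n = 414; a·d/n = 84·80/414 = 16.2319; b·c/n = 236·14/414 = 7.9807
OR_MH = (26.2671 + 16.2319) / (8.2182 + 7.9807) = 42.4990 / 16.1989 = 2.62357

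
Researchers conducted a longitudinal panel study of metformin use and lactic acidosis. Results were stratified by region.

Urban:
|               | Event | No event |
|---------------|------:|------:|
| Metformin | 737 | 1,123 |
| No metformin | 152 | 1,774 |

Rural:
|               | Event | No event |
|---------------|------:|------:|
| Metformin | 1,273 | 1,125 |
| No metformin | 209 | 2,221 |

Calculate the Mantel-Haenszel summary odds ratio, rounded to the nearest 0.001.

9.926

OR_MH = Σ(aᵢdᵢ/nᵢ) / Σ(bᵢcᵢ/nᵢ), where nᵢ is the stratum total.
Stratum 1 (Urban): n = 3786; a·d/n = 737·1774/3786 = 345.3349; b·c/n = 1123·152/3786 = 45.0861
Stratum 2 (Rural): n = 4828; a·d/n = 1273·2221/4828 = 585.6116; b·c/n = 1125·209/4828 = 48.7003
OR_MH = (345.3349 + 585.6116) / (45.0861 + 48.7003) = 930.9466 / 93.7864 = 9.92624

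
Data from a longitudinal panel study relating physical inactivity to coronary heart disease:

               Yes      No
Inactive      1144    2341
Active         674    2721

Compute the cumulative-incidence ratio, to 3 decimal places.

Cells: a = 1144, b = 2341, c = 674, d = 2721.
Risk in exposed = 1144/3485 = 0.32826; risk in unexposed = 674/3395 = 0.19853.
RR = 0.32826 / 0.19853 = 1.65350
The risk among the exposed is 1.65 times that among the unexposed.

1.653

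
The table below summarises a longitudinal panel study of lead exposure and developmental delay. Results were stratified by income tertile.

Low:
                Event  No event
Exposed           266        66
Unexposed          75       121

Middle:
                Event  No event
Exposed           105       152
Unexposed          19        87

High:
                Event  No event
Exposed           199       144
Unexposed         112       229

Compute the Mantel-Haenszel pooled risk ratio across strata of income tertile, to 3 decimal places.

RR_MH = Σ(aᵢ·n₀ᵢ/nᵢ) / Σ(cᵢ·n₁ᵢ/nᵢ), with n₁ᵢ = aᵢ+bᵢ (exposed), n₀ᵢ = cᵢ+dᵢ (unexposed), nᵢ = n₁ᵢ+n₀ᵢ.
Stratum 1 (Low): n₁ = 332, n₀ = 196, n = 528; a·n₀/n = 266·196/528 = 98.7424; c·n₁/n = 75·332/528 = 47.1591
Stratum 2 (Middle): n₁ = 257, n₀ = 106, n = 363; a·n₀/n = 105·106/363 = 30.6612; c·n₁/n = 19·257/363 = 13.4518
Stratum 3 (High): n₁ = 343, n₀ = 341, n = 684; a·n₀/n = 199·341/684 = 99.2091; c·n₁/n = 112·343/684 = 56.1637
RR_MH = (98.7424 + 30.6612 + 99.2091) / (47.1591 + 13.4518 + 56.1637) = 228.6126 / 116.7746 = 1.95773

1.958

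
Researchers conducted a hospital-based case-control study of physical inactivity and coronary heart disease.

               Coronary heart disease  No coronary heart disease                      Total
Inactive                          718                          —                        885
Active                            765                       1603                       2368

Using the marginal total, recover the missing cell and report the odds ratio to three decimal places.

9.009

The missing cell is in the exposed row: 885 − 718 = 167.
So a = 718, b = 167, c = 765, d = 1603.
OR = (a·d)/(b·c) = (718 × 1603) / (167 × 765) = 1150954 / 127755 = 9.00907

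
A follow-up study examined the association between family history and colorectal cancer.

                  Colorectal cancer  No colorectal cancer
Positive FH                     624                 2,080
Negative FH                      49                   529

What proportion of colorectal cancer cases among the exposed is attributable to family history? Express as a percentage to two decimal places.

63.26

Cells: a = 624, b = 2080, c = 49, d = 529.
Risk in exposed = 624/2704 = 0.23077; risk in unexposed = 49/578 = 0.08478.
RR = 0.23077/0.08478 = 2.72214
AR% = (RR − 1)/RR × 100 = (2.72214 − 1)/2.72214 × 100 = 63.2641%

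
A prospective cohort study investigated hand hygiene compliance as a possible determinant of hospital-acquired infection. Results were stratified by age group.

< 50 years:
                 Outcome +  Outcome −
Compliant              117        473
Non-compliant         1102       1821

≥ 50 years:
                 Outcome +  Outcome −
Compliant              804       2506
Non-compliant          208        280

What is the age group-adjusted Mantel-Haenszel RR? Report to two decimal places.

RR_MH = Σ(aᵢ·n₀ᵢ/nᵢ) / Σ(cᵢ·n₁ᵢ/nᵢ), with n₁ᵢ = aᵢ+bᵢ (exposed), n₀ᵢ = cᵢ+dᵢ (unexposed), nᵢ = n₁ᵢ+n₀ᵢ.
Stratum 1 (< 50 years): n₁ = 590, n₀ = 2923, n = 3513; a·n₀/n = 117·2923/3513 = 97.3501; c·n₁/n = 1102·590/3513 = 185.0783
Stratum 2 (≥ 50 years): n₁ = 3310, n₀ = 488, n = 3798; a·n₀/n = 804·488/3798 = 103.3049; c·n₁/n = 208·3310/3798 = 181.2744
RR_MH = (97.3501 + 103.3049) / (185.0783 + 181.2744) = 200.6550 / 366.3526 = 0.54771

0.55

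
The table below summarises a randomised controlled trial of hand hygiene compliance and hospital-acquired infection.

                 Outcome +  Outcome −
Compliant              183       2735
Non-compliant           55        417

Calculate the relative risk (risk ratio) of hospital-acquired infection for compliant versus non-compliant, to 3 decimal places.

Cells: a = 183, b = 2735, c = 55, d = 417.
Risk in exposed = 183/2918 = 0.06271; risk in unexposed = 55/472 = 0.11653.
RR = 0.06271 / 0.11653 = 0.53820
The risk is 46% lower among the exposed than among the unexposed.

0.538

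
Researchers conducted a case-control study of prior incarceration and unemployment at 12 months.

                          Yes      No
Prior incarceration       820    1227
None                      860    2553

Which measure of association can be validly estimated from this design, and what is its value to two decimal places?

1.98

Cells: a = 820, b = 1227, c = 860, d = 2553.
This is a case-control study: participants were sampled on outcome status, so risks in the source population cannot be estimated directly — relative risk is not valid here. The odds ratio is the appropriate measure.
OR = (a·d)/(b·c) = (820 × 2553) / (1227 × 860) = 2093460 / 1055220 = 1.98391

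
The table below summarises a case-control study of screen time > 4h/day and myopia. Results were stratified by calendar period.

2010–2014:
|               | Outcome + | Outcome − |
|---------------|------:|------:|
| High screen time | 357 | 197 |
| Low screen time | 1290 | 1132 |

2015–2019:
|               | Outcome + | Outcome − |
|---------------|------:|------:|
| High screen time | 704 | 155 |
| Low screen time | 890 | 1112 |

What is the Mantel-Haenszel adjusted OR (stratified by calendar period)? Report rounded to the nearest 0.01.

3.06

OR_MH = Σ(aᵢdᵢ/nᵢ) / Σ(bᵢcᵢ/nᵢ), where nᵢ is the stratum total.
Stratum 1 (2010–2014): n = 2976; a·d/n = 357·1132/2976 = 135.7944; b·c/n = 197·1290/2976 = 85.3931
Stratum 2 (2015–2019): n = 2861; a·d/n = 704·1112/2861 = 273.6274; b·c/n = 155·890/2861 = 48.2174
OR_MH = (135.7944 + 273.6274) / (85.3931 + 48.2174) = 409.4218 / 133.6106 = 3.06429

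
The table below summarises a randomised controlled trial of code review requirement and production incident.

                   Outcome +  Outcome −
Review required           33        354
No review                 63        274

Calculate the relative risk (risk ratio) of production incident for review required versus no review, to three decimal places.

0.456

Cells: a = 33, b = 354, c = 63, d = 274.
Risk in exposed = 33/387 = 0.08527; risk in unexposed = 63/337 = 0.18694.
RR = 0.08527 / 0.18694 = 0.45613
The risk is 54% lower among the exposed than among the unexposed.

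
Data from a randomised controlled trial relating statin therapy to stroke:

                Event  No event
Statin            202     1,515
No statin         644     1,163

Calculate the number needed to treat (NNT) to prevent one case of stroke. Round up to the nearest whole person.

5

Risk in treated group = 202/1717 = 0.11765; risk in control = 644/1807 = 0.35639.
Absolute risk reduction = 0.35639 − 0.11765 = 0.23874
NNT = 1 / ARR = 1 / 0.23874 = 4.189 → round up → 5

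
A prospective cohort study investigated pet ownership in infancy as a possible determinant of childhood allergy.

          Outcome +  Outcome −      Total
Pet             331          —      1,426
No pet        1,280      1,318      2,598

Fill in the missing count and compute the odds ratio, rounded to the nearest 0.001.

The missing cell is in the exposed row: 1426 − 331 = 1095.
So a = 331, b = 1095, c = 1280, d = 1318.
OR = (a·d)/(b·c) = (331 × 1318) / (1095 × 1280) = 436258 / 1401600 = 0.31126

0.311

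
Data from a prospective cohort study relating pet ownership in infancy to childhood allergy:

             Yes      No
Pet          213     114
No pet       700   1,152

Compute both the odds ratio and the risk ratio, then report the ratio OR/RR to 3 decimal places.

Cells: a = 213, b = 114, c = 700, d = 1152.
OR = (213·1152)/(114·700) = 245376/79800 = 3.07489
Risk in exposed = 213/327 = 0.65138; risk in unexposed = 700/1852 = 0.37797; RR = 1.72336
OR/RR = 3.07489 / 1.72336 = 1.78424
The outcome is not rare, so the OR lies further from 1 than the RR.

1.784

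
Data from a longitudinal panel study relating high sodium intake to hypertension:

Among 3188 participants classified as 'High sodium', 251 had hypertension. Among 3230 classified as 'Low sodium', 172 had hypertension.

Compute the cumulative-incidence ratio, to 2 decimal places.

From the description: a = 251, b = 2937, c = 172, d = 3058.
Risk in exposed = 251/3188 = 0.07873; risk in unexposed = 172/3230 = 0.05325.
RR = 0.07873 / 0.05325 = 1.47853
The risk among the exposed is 1.48 times that among the unexposed.

1.48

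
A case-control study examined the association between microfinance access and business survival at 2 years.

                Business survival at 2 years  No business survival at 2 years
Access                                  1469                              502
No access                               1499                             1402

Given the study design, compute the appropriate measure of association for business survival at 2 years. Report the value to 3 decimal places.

Cells: a = 1469, b = 502, c = 1499, d = 1402.
This is a case-control study: participants were sampled on outcome status, so risks in the source population cannot be estimated directly — relative risk is not valid here. The odds ratio is the appropriate measure.
OR = (a·d)/(b·c) = (1469 × 1402) / (502 × 1499) = 2059538 / 752498 = 2.73693

2.737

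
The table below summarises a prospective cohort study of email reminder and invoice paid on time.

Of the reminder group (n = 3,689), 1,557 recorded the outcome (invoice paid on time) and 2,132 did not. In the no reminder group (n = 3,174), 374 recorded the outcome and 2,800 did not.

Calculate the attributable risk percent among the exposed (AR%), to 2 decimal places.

72.08

From the description: a = 1557, b = 2132, c = 374, d = 2800.
Risk in exposed = 1557/3689 = 0.42207; risk in unexposed = 374/3174 = 0.11783.
RR = 0.42207/0.11783 = 3.58192
AR% = (RR − 1)/RR × 100 = (3.58192 − 1)/3.58192 × 100 = 72.0820%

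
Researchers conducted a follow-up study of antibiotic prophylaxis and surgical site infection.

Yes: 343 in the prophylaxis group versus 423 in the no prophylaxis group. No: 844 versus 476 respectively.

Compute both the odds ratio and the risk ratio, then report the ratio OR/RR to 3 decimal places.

0.745

From the description: a = 343, b = 844, c = 423, d = 476.
OR = (343·476)/(844·423) = 163268/357012 = 0.45732
Risk in exposed = 343/1187 = 0.28896; risk in unexposed = 423/899 = 0.47052; RR = 0.61413
OR/RR = 0.45732 / 0.61413 = 0.74466
The outcome is not rare, so the OR lies further from 1 than the RR.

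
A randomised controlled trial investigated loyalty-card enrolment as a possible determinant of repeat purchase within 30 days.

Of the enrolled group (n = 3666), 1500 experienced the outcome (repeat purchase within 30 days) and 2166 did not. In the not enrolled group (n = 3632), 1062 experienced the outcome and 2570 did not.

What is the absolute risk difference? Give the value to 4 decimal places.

From the description: a = 1500, b = 2166, c = 1062, d = 2570.
Risk in exposed = 1500/3666 = 0.409165; risk in unexposed = 1062/3632 = 0.292401.
Risk difference = 0.409165 − 0.292401 = 0.116764

0.1168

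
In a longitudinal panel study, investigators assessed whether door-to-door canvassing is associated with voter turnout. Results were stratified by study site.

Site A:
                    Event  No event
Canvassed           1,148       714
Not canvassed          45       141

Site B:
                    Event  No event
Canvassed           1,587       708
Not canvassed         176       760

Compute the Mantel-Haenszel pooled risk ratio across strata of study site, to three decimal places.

3.399

RR_MH = Σ(aᵢ·n₀ᵢ/nᵢ) / Σ(cᵢ·n₁ᵢ/nᵢ), with n₁ᵢ = aᵢ+bᵢ (exposed), n₀ᵢ = cᵢ+dᵢ (unexposed), nᵢ = n₁ᵢ+n₀ᵢ.
Stratum 1 (Site A): n₁ = 1862, n₀ = 186, n = 2048; a·n₀/n = 1148·186/2048 = 104.2617; c·n₁/n = 45·1862/2048 = 40.9131
Stratum 2 (Site B): n₁ = 2295, n₀ = 936, n = 3231; a·n₀/n = 1587·936/3231 = 459.7437; c·n₁/n = 176·2295/3231 = 125.0139
RR_MH = (104.2617 + 459.7437) / (40.9131 + 125.0139) = 564.0055 / 165.9270 = 3.39912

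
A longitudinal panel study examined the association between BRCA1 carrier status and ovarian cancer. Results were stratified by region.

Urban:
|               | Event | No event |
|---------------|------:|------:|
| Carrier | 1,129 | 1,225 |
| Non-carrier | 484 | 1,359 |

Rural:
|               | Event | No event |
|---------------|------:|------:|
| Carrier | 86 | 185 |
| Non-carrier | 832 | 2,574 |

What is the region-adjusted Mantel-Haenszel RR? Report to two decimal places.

RR_MH = Σ(aᵢ·n₀ᵢ/nᵢ) / Σ(cᵢ·n₁ᵢ/nᵢ), with n₁ᵢ = aᵢ+bᵢ (exposed), n₀ᵢ = cᵢ+dᵢ (unexposed), nᵢ = n₁ᵢ+n₀ᵢ.
Stratum 1 (Urban): n₁ = 2354, n₀ = 1843, n = 4197; a·n₀/n = 1129·1843/4197 = 495.7701; c·n₁/n = 484·2354/4197 = 271.4644
Stratum 2 (Rural): n₁ = 271, n₀ = 3406, n = 3677; a·n₀/n = 86·3406/3677 = 79.6617; c·n₁/n = 832·271/3677 = 61.3196
RR_MH = (495.7701 + 79.6617) / (271.4644 + 61.3196) = 575.4318 / 332.7839 = 1.72915

1.73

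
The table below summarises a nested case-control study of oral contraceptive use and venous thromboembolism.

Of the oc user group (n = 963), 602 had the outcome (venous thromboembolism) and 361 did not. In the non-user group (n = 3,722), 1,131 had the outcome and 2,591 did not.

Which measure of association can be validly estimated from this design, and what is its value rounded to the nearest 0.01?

3.82

From the description: a = 602, b = 361, c = 1131, d = 2591.
This is a nested case-control study: participants were sampled on outcome status, so risks in the source population cannot be estimated directly — relative risk is not valid here. The odds ratio is the appropriate measure.
OR = (a·d)/(b·c) = (602 × 2591) / (361 × 1131) = 1559782 / 408291 = 3.82027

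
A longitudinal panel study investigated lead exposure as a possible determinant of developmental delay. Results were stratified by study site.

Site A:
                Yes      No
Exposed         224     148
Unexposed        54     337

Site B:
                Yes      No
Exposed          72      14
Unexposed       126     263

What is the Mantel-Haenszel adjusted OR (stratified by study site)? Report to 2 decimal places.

9.78

OR_MH = Σ(aᵢdᵢ/nᵢ) / Σ(bᵢcᵢ/nᵢ), where nᵢ is the stratum total.
Stratum 1 (Site A): n = 763; a·d/n = 224·337/763 = 98.9358; b·c/n = 148·54/763 = 10.4744
Stratum 2 (Site B): n = 475; a·d/n = 72·263/475 = 39.8653; b·c/n = 14·126/475 = 3.7137
OR_MH = (98.9358 + 39.8653) / (10.4744 + 3.7137) = 138.8010 / 14.1881 = 9.78290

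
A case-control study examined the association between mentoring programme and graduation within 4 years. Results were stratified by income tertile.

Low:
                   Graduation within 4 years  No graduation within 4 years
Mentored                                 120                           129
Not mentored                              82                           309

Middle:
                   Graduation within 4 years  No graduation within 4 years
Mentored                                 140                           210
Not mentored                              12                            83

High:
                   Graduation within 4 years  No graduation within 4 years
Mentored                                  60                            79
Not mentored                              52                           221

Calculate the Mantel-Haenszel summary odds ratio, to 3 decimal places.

3.614

OR_MH = Σ(aᵢdᵢ/nᵢ) / Σ(bᵢcᵢ/nᵢ), where nᵢ is the stratum total.
Stratum 1 (Low): n = 640; a·d/n = 120·309/640 = 57.9375; b·c/n = 129·82/640 = 16.5281
Stratum 2 (Middle): n = 445; a·d/n = 140·83/445 = 26.1124; b·c/n = 210·12/445 = 5.6629
Stratum 3 (High): n = 412; a·d/n = 60·221/412 = 32.1845; b·c/n = 79·52/412 = 9.9709
OR_MH = (57.9375 + 26.1124 + 32.1845) / (16.5281 + 5.6629 + 9.9709) = 116.2343 / 32.1619 = 3.61404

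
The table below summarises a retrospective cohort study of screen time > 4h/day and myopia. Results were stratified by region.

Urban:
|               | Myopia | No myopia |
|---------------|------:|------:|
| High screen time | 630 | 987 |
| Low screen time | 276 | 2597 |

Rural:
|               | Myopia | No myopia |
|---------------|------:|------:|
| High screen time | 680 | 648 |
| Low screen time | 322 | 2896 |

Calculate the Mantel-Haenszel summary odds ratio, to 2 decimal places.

7.48

OR_MH = Σ(aᵢdᵢ/nᵢ) / Σ(bᵢcᵢ/nᵢ), where nᵢ is the stratum total.
Stratum 1 (Urban): n = 4490; a·d/n = 630·2597/4490 = 364.3898; b·c/n = 987·276/4490 = 60.6708
Stratum 2 (Rural): n = 4546; a·d/n = 680·2896/4546 = 433.1896; b·c/n = 648·322/4546 = 45.8988
OR_MH = (364.3898 + 433.1896) / (60.6708 + 45.8988) = 797.5794 / 106.5696 = 7.48411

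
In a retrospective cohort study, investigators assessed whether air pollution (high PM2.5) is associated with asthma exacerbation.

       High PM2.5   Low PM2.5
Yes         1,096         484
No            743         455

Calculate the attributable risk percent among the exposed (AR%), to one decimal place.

13.5

Reading the table with exposure as columns: a = 1096 (High PM2.5, case), b = 743 (High PM2.5, non-case), c = 484 (Low PM2.5, case), d = 455.
Risk in exposed = 1096/1839 = 0.59598; risk in unexposed = 484/939 = 0.51544.
RR = 0.59598/0.51544 = 1.15624
AR% = (RR − 1)/RR × 100 = (1.15624 − 1)/1.15624 × 100 = 13.5130%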